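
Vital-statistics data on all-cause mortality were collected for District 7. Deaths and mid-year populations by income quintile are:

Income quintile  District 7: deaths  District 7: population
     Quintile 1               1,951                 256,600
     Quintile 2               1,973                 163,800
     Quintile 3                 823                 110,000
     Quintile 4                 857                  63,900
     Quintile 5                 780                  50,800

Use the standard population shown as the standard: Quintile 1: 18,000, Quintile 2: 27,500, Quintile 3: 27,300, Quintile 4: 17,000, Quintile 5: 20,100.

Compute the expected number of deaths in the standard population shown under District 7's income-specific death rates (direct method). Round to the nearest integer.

Income-specific rates per 1,000 for District 7: 7.603, 12.045, 7.482, 13.412, 15.354.
Expected deaths = Σ (standard pop × income-specific rate ÷ 1,000)
= 18,000×7.603/1,000 + 27,500×12.045/1,000 + 27,300×7.482/1,000 + 17,000×13.412/1,000 + 20,100×15.354/1,000
= 136.86 + 331.24 + 204.25 + 228.00 + 308.62 = 1208.97.

1209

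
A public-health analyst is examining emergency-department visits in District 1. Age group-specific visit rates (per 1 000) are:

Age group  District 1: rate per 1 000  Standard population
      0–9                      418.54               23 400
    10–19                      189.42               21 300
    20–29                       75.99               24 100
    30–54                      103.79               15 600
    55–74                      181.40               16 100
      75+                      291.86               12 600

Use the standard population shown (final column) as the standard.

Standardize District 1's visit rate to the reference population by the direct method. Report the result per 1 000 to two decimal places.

Standard total = 113 100; weights = 0.2069, 0.1883, 0.2131, 0.1379, 0.1424, 0.1114.
Standardized rate: 0.2069×418.54 + 0.1883×189.42 + 0.2131×75.99 + 0.1379×103.79 + 0.1424×181.40 + 0.1114×291.86 = 211.1135 per 1 000.

211.11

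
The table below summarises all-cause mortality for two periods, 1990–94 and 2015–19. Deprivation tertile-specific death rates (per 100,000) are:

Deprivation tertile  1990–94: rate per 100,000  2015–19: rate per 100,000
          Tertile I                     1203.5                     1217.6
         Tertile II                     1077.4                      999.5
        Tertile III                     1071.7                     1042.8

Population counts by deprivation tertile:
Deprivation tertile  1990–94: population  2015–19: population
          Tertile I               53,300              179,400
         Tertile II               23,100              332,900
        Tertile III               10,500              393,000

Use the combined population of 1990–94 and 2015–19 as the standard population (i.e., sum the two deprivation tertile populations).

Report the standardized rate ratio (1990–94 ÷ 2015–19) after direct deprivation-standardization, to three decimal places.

1.034

Combined standard total = 992,200; weights = 0.2345, 0.3588, 0.4067.
1990–94: 0.2345×1203.5 + 0.3588×1077.4 + 0.4067×1071.7 = 1104.6561 per 100,000.
2015–19: 0.2345×1217.6 + 0.3588×999.5 + 0.4067×1042.8 = 1068.2597 per 100,000.
Ratio = 1104.6561 ÷ 1068.2597 = 1.03407.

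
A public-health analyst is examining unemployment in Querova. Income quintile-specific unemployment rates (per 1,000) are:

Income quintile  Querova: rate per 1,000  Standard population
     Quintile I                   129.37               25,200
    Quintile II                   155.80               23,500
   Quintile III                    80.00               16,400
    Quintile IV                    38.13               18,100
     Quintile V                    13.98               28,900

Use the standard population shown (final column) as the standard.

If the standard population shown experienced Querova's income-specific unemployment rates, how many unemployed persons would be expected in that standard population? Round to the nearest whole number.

Expected unemployed persons = Σ (standard pop × income-specific rate ÷ 1,000)
= 25,200×129.37/1,000 + 23,500×155.80/1,000 + 16,400×80.00/1,000 + 18,100×38.13/1,000 + 28,900×13.98/1,000
= 3260.12 + 3661.30 + 1312.00 + 690.15 + 404.02 = 9327.60.

9328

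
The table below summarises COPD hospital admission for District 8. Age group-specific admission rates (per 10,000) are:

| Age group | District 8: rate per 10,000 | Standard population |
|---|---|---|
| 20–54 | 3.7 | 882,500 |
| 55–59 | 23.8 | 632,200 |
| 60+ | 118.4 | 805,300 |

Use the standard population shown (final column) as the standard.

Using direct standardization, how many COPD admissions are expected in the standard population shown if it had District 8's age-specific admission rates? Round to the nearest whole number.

Expected COPD admissions = Σ (standard pop × age-specific rate ÷ 10,000)
= 882,500×3.7/10,000 + 632,200×23.8/10,000 + 805,300×118.4/10,000
= 326.52 + 1504.64 + 9534.75 = 11365.91.

11366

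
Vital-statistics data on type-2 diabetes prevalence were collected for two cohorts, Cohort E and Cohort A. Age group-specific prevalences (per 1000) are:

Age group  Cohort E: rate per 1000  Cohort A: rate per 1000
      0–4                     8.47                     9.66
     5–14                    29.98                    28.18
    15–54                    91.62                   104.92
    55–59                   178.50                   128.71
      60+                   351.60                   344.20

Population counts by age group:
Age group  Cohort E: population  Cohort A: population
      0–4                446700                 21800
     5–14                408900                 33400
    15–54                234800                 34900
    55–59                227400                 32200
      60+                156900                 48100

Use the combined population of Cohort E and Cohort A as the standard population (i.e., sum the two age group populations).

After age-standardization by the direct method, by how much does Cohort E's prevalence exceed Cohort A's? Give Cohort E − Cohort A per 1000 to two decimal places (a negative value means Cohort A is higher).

6.74

Combined standard total = 1645100; weights = 0.2848, 0.2689, 0.1639, 0.1578, 0.1246.
Cohort E: 0.2848×8.47 + 0.2689×29.98 + 0.1639×91.62 + 0.1578×178.50 + 0.1246×351.60 = 97.4742 per 1000.
Cohort A: 0.2848×9.66 + 0.2689×28.18 + 0.1639×104.92 + 0.1578×128.71 + 0.1246×344.20 = 90.7305 per 1000.
Difference = 97.4742 − 90.7305 = 6.7437.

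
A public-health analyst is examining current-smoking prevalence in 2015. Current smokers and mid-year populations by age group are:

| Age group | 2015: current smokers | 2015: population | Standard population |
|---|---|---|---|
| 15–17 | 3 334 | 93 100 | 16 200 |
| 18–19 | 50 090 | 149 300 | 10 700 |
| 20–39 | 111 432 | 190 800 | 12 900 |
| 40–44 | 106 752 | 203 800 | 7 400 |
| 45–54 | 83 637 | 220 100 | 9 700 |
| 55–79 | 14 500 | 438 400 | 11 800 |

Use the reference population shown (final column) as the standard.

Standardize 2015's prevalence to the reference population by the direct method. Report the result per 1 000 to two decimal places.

286.12

Age-specific rates per 1 000 for 2015: 35.811, 335.499, 584.025, 523.808, 379.995, 33.075.
Standard total = 68 700; weights = 0.2358, 0.1557, 0.1878, 0.1077, 0.1412, 0.1718.
Standardized rate: 0.2358×35.811 + 0.1557×335.499 + 0.1878×584.025 + 0.1077×523.808 + 0.1412×379.995 + 0.1718×33.075 = 286.1181 per 1 000.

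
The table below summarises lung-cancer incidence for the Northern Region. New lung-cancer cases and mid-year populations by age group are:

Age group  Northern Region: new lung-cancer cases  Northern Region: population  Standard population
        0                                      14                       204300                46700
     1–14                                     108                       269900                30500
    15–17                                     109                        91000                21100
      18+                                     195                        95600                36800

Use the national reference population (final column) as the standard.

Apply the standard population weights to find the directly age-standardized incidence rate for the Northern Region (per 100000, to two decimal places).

Age-specific rates per 100000 for the Northern Region: 6.85, 40.01, 119.78, 203.97.
Standard total = 135100; weights = 0.3457, 0.2258, 0.1562, 0.2724.
Standardized rate: 0.3457×6.85 + 0.2258×40.01 + 0.1562×119.78 + 0.2724×203.97 = 85.6707 per 100000.

85.67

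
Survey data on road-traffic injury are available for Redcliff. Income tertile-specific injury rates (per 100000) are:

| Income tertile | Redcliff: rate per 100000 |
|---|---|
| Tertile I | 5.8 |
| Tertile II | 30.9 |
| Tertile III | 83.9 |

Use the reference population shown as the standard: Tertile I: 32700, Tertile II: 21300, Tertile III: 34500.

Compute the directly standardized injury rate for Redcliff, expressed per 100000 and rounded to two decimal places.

Standard total = 88500; weights = 0.3695, 0.2407, 0.3898.
Standardized rate: 0.3695×5.8 + 0.2407×30.9 + 0.3898×83.9 = 42.2868 per 100000.

42.29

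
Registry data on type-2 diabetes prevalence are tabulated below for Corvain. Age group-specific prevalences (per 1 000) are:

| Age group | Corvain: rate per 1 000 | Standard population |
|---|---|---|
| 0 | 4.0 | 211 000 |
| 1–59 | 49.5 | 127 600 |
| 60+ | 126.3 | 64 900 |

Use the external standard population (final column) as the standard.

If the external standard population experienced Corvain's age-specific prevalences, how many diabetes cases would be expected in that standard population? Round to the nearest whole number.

15357

Expected diabetes cases = Σ (standard pop × age-specific rate ÷ 1 000)
= 211 000×4.0/1 000 + 127 600×49.5/1 000 + 64 900×126.3/1 000
= 844.00 + 6316.20 + 8196.87 = 15357.07.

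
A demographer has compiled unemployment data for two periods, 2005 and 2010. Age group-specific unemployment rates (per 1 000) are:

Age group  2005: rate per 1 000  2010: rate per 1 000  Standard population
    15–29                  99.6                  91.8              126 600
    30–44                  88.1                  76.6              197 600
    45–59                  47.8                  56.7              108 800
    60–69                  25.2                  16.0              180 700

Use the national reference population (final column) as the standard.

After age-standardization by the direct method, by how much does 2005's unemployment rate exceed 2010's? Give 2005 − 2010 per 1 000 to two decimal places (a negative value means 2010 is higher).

6.44

Standard total = 613 700; weights = 0.2063, 0.3220, 0.1773, 0.2944.
2005: 0.2063×99.6 + 0.3220×88.1 + 0.1773×47.8 + 0.2944×25.2 = 64.8072 per 1 000.
2010: 0.2063×91.8 + 0.3220×76.6 + 0.1773×56.7 + 0.2944×16.0 = 58.3643 per 1 000.
Difference = 64.8072 − 58.3643 = 6.4429.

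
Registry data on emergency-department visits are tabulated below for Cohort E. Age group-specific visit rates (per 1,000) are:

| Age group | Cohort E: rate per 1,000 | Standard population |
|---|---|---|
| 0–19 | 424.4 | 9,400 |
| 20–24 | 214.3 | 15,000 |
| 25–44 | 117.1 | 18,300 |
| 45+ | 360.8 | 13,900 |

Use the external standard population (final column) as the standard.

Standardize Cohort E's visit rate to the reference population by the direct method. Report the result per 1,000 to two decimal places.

253.74

Standard total = 56,600; weights = 0.1661, 0.2650, 0.3233, 0.2456.
Standardized rate: 0.1661×424.4 + 0.2650×214.3 + 0.3233×117.1 + 0.2456×360.8 = 253.7440 per 1,000.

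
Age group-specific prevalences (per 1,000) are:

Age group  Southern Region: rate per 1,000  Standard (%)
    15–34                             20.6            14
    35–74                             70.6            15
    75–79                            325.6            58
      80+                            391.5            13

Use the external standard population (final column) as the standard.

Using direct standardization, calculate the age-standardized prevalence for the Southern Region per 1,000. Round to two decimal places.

Standard weights: 0.14, 0.15, 0.58, 0.13.
Standardized rate: 0.1400×20.6 + 0.1500×70.6 + 0.5800×325.6 + 0.1300×391.5 = 253.2170 per 1,000.

253.22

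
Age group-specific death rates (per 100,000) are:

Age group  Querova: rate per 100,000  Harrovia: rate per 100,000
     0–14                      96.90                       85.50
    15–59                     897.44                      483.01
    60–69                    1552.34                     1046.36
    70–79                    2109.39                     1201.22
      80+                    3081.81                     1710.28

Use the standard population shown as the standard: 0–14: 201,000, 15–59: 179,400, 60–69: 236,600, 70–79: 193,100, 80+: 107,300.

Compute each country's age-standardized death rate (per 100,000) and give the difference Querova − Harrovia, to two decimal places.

565.61

Standard total = 917,400; weights = 0.2191, 0.1956, 0.2579, 0.2105, 0.1170.
Querova: 0.2191×96.90 + 0.1956×897.44 + 0.2579×1552.34 + 0.2105×2109.39 + 0.1170×3081.81 = 1401.5290 per 100,000.
Harrovia: 0.2191×85.50 + 0.1956×483.01 + 0.2579×1046.36 + 0.2105×1201.22 + 0.1170×1710.28 = 835.9221 per 100,000.
Difference = 1401.5290 − 835.9221 = 565.6069.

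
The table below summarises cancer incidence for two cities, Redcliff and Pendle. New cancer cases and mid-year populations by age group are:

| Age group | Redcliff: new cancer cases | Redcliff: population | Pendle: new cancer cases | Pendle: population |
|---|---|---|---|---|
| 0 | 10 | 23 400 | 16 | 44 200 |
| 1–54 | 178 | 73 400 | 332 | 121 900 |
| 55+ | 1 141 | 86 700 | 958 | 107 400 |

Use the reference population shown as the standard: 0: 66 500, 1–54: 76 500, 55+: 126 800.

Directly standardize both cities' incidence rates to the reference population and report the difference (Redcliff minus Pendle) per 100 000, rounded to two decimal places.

Age-specific rates per 100 000 for Redcliff: 42.74, 242.51, 1316.03.
For Pendle: 36.20, 272.35, 891.99.
Standard total = 269 800; weights = 0.2465, 0.2835, 0.4700.
Redcliff: 0.2465×42.74 + 0.2835×242.51 + 0.4700×1316.03 = 697.8004 per 100 000.
Pendle: 0.2465×36.20 + 0.2835×272.35 + 0.4700×891.99 = 505.3633 per 100 000.
Difference = 697.8004 − 505.3633 = 192.4371.

192.44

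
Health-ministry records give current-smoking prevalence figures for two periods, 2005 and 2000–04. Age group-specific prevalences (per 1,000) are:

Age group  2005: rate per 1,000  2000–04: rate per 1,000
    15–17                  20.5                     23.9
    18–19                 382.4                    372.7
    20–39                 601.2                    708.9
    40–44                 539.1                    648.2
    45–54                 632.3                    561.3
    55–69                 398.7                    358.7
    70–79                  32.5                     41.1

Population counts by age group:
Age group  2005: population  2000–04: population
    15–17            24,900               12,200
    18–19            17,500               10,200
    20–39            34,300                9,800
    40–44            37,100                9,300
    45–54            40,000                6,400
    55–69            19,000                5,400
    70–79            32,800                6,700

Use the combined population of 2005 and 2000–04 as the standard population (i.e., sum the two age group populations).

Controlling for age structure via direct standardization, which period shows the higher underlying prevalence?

Combined standard total = 265,600; weights = 0.1397, 0.1043, 0.1660, 0.1747, 0.1747, 0.0919, 0.1487.
2005: 0.1397×20.5 + 0.1043×382.4 + 0.1660×601.2 + 0.1747×539.1 + 0.1747×632.3 + 0.0919×398.7 + 0.1487×32.5 = 388.6707 per 1,000.
2000–04: 0.1397×23.9 + 0.1043×372.7 + 0.1660×708.9 + 0.1747×648.2 + 0.1747×561.3 + 0.0919×358.7 + 0.1487×41.1 = 410.2767 per 1,000.
The crude rates (397.65 vs 381.22) would put 2005 higher, but that reflects its age composition; once standardized to a common age structure, 2000–04 has the higher underlying rate.

2000–04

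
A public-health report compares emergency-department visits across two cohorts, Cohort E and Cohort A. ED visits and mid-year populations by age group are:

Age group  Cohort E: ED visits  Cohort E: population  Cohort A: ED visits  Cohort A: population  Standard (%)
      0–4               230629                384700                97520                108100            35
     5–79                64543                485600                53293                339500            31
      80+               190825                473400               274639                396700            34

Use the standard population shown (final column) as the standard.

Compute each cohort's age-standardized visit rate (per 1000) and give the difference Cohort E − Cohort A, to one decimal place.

Age-specific rates per 1000 for Cohort E: 599.504, 132.914, 403.095.
For Cohort A: 902.128, 156.975, 692.309.
Standard weights: 0.35, 0.31, 0.34.
Cohort E: 0.3500×599.504 + 0.3100×132.914 + 0.3400×403.095 = 388.0817 per 1000.
Cohort A: 0.3500×902.128 + 0.3100×156.975 + 0.3400×692.309 = 599.7920 per 1000.
Difference = 388.0817 − 599.7920 = -211.7103.

-211.7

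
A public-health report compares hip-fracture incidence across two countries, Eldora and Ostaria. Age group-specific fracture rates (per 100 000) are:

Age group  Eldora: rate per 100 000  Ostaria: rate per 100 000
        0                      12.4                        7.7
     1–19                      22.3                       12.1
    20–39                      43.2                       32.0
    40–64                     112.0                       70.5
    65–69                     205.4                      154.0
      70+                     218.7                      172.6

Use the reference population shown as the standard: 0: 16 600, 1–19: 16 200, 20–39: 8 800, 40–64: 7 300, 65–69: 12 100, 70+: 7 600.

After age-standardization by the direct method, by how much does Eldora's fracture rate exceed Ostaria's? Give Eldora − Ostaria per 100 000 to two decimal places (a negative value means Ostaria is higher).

23.57

Standard total = 68 600; weights = 0.2420, 0.2362, 0.1283, 0.1064, 0.1764, 0.1108.
Eldora: 0.2420×12.4 + 0.2362×22.3 + 0.1283×43.2 + 0.1064×112.0 + 0.1764×205.4 + 0.1108×218.7 = 86.1854 per 100 000.
Ostaria: 0.2420×7.7 + 0.2362×12.1 + 0.1283×32.0 + 0.1064×70.5 + 0.1764×154.0 + 0.1108×172.6 = 62.6130 per 100 000.
Difference = 86.1854 − 62.6130 = 23.5724.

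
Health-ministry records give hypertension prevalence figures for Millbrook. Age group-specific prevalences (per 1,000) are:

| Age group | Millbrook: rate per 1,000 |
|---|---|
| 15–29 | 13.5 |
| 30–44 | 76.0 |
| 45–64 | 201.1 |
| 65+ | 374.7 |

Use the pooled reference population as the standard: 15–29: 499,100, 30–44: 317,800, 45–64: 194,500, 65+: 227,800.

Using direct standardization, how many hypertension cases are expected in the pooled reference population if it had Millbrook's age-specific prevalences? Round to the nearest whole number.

155361

Expected hypertension cases = Σ (standard pop × age-specific rate ÷ 1,000)
= 499,100×13.5/1,000 + 317,800×76.0/1,000 + 194,500×201.1/1,000 + 227,800×374.7/1,000
= 6737.85 + 24152.80 + 39113.95 + 85356.66 = 155361.26.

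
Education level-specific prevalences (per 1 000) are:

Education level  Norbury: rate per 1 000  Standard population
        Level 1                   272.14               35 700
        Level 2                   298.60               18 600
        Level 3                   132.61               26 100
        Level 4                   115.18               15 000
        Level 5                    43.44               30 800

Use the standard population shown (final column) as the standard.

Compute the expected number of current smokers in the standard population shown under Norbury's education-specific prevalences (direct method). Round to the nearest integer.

Expected current smokers = Σ (standard pop × education-specific rate ÷ 1 000)
= 35 700×272.14/1 000 + 18 600×298.60/1 000 + 26 100×132.61/1 000 + 15 000×115.18/1 000 + 30 800×43.44/1 000
= 9715.40 + 5553.96 + 3461.12 + 1727.70 + 1337.95 = 21796.13.

21796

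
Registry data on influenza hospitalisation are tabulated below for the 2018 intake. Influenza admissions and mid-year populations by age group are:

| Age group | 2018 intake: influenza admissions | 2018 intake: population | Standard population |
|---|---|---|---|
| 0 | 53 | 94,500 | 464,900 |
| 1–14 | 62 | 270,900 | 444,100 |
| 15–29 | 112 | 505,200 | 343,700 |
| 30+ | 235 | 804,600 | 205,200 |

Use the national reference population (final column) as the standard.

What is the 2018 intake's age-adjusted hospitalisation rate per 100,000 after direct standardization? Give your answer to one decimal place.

34.2

Age-specific rates per 100,000 for the 2018 intake: 56.08, 22.89, 22.17, 29.21.
Standard total = 1,457,900; weights = 0.3189, 0.3046, 0.2358, 0.1408.
Standardized rate: 0.3189×56.08 + 0.3046×22.89 + 0.2358×22.17 + 0.1408×29.21 = 34.1935 per 100,000.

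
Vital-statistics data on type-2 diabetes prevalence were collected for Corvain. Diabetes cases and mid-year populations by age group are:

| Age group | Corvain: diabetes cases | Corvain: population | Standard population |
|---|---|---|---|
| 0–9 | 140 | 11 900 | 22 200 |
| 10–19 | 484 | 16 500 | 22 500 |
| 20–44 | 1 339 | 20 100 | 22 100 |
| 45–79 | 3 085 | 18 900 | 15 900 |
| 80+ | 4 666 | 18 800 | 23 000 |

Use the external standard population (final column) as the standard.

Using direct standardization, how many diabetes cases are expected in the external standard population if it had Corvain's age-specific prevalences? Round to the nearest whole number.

Age-specific rates per 1 000 for Corvain: 11.765, 29.333, 66.617, 163.228, 248.191.
Expected diabetes cases = Σ (standard pop × age-specific rate ÷ 1 000)
= 22 200×11.765/1 000 + 22 500×29.333/1 000 + 22 100×66.617/1 000 + 15 900×163.228/1 000 + 23 000×248.191/1 000
= 261.18 + 660.00 + 1472.23 + 2595.32 + 5708.40 = 10697.13.

10697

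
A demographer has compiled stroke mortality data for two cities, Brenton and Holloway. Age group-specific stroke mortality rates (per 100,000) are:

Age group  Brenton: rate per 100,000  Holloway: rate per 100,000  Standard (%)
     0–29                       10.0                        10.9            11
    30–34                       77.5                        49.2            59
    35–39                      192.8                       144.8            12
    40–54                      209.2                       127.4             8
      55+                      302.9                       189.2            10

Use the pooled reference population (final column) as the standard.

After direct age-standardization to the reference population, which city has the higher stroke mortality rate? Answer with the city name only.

Standard weights: 0.11, 0.59, 0.12, 0.08, 0.10.
Brenton: 0.1100×10.0 + 0.5900×77.5 + 0.1200×192.8 + 0.0800×209.2 + 0.1000×302.9 = 116.9870 per 100,000.
Holloway: 0.1100×10.9 + 0.5900×49.2 + 0.1200×144.8 + 0.0800×127.4 + 0.1000×189.2 = 76.7150 per 100,000.

Brenton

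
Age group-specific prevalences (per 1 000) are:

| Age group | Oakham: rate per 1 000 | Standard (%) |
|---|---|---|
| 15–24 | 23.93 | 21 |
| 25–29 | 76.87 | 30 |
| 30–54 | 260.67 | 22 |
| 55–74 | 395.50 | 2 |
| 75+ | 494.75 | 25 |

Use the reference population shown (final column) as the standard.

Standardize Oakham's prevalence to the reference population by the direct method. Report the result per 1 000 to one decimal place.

Standard weights: 0.21, 0.30, 0.22, 0.02, 0.25.
Standardized rate: 0.2100×23.93 + 0.3000×76.87 + 0.2200×260.67 + 0.0200×395.50 + 0.2500×494.75 = 217.0312 per 1 000.

217.0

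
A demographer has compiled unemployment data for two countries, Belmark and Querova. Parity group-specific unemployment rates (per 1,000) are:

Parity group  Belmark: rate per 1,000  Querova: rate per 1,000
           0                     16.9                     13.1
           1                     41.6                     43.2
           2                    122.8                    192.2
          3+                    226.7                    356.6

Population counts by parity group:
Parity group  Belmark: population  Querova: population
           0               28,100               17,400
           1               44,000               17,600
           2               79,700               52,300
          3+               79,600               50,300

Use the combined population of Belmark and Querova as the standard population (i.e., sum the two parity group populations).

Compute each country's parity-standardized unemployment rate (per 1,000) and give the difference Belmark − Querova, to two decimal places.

Combined standard total = 369,000; weights = 0.1233, 0.1669, 0.3577, 0.3520.
Belmark: 0.1233×16.9 + 0.1669×41.6 + 0.3577×122.8 + 0.3520×226.7 = 132.7627 per 1,000.
Querova: 0.1233×13.1 + 0.1669×43.2 + 0.3577×192.2 + 0.3520×356.6 = 203.1163 per 1,000.
Difference = 132.7627 − 203.1163 = -70.3536.

-70.35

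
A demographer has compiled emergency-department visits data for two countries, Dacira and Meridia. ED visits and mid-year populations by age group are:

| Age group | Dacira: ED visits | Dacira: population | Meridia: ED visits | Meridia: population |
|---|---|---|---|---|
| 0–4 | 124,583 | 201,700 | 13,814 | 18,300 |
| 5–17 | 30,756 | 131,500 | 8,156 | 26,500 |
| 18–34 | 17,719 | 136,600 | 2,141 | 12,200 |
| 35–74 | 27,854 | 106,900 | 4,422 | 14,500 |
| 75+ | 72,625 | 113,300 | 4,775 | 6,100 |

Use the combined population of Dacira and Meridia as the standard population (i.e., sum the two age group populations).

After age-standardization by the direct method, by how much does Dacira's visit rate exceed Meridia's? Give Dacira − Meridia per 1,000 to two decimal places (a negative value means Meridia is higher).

-92.48

Age-specific rates per 1,000 for Dacira: 617.665, 233.886, 129.714, 260.561, 640.997.
For Meridia: 754.863, 307.774, 175.492, 304.966, 782.787.
Combined standard total = 767,600; weights = 0.2866, 0.2058, 0.1939, 0.1582, 0.1555.
Dacira: 0.2866×617.665 + 0.2058×233.886 + 0.1939×129.714 + 0.1582×260.561 + 0.1555×640.997 = 391.2311 per 1,000.
Meridia: 0.2866×754.863 + 0.2058×307.774 + 0.1939×175.492 + 0.1582×304.966 + 0.1555×782.787 = 483.7141 per 1,000.
Difference = 391.2311 − 483.7141 = -92.4830.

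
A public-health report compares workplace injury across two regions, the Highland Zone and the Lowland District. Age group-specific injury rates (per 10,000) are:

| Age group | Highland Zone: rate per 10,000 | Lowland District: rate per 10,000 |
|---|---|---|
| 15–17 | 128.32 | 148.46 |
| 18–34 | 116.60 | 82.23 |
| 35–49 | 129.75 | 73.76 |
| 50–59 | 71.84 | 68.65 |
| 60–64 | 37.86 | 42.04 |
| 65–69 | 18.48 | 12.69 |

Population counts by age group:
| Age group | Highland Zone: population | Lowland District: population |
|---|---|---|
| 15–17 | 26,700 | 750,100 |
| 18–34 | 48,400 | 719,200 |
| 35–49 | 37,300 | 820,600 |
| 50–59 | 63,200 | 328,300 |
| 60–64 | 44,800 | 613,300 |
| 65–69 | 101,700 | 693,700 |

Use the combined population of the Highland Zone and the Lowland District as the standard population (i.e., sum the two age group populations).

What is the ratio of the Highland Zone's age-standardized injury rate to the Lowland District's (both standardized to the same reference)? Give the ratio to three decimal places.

Combined standard total = 4,247,300; weights = 0.1829, 0.1807, 0.2020, 0.0922, 0.1549, 0.1873.
The Highland Zone: 0.1829×128.32 + 0.1807×116.60 + 0.2020×129.75 + 0.0922×71.84 + 0.1549×37.86 + 0.1873×18.48 = 86.6983 per 10,000.
The Lowland District: 0.1829×148.46 + 0.1807×82.23 + 0.2020×73.76 + 0.0922×68.65 + 0.1549×42.04 + 0.1873×12.69 = 72.1302 per 10,000.
Ratio = 86.6983 ÷ 72.1302 = 1.20197.

1.202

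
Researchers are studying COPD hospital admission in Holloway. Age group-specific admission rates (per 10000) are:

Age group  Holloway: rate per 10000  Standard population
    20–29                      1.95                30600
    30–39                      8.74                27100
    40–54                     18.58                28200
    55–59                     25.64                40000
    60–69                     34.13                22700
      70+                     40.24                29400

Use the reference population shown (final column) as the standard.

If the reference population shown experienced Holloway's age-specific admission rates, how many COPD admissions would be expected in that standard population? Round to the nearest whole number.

Expected COPD admissions = Σ (standard pop × age-specific rate ÷ 10000)
= 30600×1.95/10000 + 27100×8.74/10000 + 28200×18.58/10000 + 40000×25.64/10000 + 22700×34.13/10000 + 29400×40.24/10000
= 5.97 + 23.69 + 52.40 + 102.56 + 77.48 + 118.31 = 380.39.

380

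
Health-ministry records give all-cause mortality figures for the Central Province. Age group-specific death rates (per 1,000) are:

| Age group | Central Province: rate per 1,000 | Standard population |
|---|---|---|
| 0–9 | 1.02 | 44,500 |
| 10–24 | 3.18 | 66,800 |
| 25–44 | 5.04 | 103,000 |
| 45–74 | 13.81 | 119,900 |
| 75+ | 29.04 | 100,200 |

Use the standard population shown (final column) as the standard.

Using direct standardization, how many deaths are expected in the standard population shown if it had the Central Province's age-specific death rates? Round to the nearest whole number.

Expected deaths = Σ (standard pop × age-specific rate ÷ 1,000)
= 44,500×1.02/1,000 + 66,800×3.18/1,000 + 103,000×5.04/1,000 + 119,900×13.81/1,000 + 100,200×29.04/1,000
= 45.39 + 212.42 + 519.12 + 1655.82 + 2909.81 = 5342.56.

5343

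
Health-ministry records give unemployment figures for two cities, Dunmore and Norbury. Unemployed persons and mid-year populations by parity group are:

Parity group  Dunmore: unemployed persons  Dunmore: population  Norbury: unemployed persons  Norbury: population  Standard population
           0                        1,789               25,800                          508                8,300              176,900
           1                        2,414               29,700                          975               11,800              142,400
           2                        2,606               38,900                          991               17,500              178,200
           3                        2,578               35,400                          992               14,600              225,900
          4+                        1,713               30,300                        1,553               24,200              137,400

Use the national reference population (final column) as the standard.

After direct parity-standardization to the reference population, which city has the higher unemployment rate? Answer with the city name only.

Parity-specific rates per 1,000 for Dunmore: 69.341, 81.279, 66.992, 72.825, 56.535.
For Norbury: 61.205, 82.627, 56.629, 67.945, 64.174.
Standard total = 860,800; weights = 0.2055, 0.1654, 0.2070, 0.2624, 0.1596.
Dunmore: 0.2055×69.341 + 0.1654×81.279 + 0.2070×66.992 + 0.2624×72.825 + 0.1596×56.535 = 69.6999 per 1,000.
Norbury: 0.2055×61.205 + 0.1654×82.627 + 0.2070×56.629 + 0.2624×67.945 + 0.1596×64.174 = 66.0440 per 1,000.

Dunmore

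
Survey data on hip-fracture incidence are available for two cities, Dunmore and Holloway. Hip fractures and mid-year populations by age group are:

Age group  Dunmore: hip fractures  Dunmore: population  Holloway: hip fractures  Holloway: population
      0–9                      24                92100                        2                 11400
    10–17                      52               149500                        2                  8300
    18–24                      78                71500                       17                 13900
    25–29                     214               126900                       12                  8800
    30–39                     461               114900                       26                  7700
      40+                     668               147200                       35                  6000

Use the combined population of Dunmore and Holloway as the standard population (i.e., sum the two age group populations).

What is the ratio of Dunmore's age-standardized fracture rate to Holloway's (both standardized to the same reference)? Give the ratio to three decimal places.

Age-specific rates per 100000 for Dunmore: 26.06, 34.78, 109.09, 168.64, 401.22, 453.80.
For Holloway: 17.54, 24.10, 122.30, 136.36, 337.66, 583.33.
Combined standard total = 758200; weights = 0.1365, 0.2081, 0.1126, 0.1790, 0.1617, 0.2021.
Dunmore: 0.1365×26.06 + 0.2081×34.78 + 0.1126×109.09 + 0.1790×168.64 + 0.1617×401.22 + 0.2021×453.80 = 209.8369 per 100000.
Holloway: 0.1365×17.54 + 0.2081×24.10 + 0.1126×122.30 + 0.1790×136.36 + 0.1617×337.66 + 0.2021×583.33 = 218.0578 per 100000.
Ratio = 209.8369 ÷ 218.0578 = 0.96230.

0.962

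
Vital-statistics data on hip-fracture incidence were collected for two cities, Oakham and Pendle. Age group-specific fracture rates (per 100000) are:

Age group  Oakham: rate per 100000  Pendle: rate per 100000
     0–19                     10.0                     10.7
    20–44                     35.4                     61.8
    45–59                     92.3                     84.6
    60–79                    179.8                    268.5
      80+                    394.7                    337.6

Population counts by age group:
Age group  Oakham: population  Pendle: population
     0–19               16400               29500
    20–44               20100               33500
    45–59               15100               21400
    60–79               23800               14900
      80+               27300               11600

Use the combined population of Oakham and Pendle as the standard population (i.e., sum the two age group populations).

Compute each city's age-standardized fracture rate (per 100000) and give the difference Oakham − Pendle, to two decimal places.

-11.13

Combined standard total = 213600; weights = 0.2149, 0.2509, 0.1709, 0.1812, 0.1821.
Oakham: 0.2149×10.0 + 0.2509×35.4 + 0.1709×92.3 + 0.1812×179.8 + 0.1821×394.7 = 131.2616 per 100000.
Pendle: 0.2149×10.7 + 0.2509×61.8 + 0.1709×84.6 + 0.1812×268.5 + 0.1821×337.6 = 142.3928 per 100000.
Difference = 131.2616 − 142.3928 = -11.1312.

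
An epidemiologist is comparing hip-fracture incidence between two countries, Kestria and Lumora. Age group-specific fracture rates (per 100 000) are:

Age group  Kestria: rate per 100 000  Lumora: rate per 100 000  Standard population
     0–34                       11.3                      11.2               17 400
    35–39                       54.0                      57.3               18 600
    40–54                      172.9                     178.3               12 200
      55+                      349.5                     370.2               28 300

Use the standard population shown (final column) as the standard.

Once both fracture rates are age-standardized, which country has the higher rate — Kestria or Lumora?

Standard total = 76 500; weights = 0.2275, 0.2431, 0.1595, 0.3699.
Kestria: 0.2275×11.3 + 0.2431×54.0 + 0.1595×172.9 + 0.3699×349.5 = 172.5654 per 100 000.
Lumora: 0.2275×11.2 + 0.2431×57.3 + 0.1595×178.3 + 0.3699×370.2 = 181.8638 per 100 000.

Lumora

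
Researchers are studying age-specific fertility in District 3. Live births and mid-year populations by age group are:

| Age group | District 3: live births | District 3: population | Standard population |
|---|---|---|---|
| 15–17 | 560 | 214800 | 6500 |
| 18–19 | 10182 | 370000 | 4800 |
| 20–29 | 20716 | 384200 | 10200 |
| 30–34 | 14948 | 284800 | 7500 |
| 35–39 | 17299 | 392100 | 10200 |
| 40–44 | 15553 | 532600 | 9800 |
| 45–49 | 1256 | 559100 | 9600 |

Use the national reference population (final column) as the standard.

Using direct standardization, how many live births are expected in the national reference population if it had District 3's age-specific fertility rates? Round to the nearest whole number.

Age-specific rates per 1000 for District 3: 2.607, 27.519, 53.920, 52.486, 44.119, 29.202, 2.246.
Expected live births = Σ (standard pop × age-specific rate ÷ 1000)
= 6500×2.607/1000 + 4800×27.519/1000 + 10200×53.920/1000 + 7500×52.486/1000 + 10200×44.119/1000 + 9800×29.202/1000 + 9600×2.246/1000
= 16.95 + 132.09 + 549.98 + 393.64 + 450.01 + 286.18 + 21.57 = 1850.42.

1850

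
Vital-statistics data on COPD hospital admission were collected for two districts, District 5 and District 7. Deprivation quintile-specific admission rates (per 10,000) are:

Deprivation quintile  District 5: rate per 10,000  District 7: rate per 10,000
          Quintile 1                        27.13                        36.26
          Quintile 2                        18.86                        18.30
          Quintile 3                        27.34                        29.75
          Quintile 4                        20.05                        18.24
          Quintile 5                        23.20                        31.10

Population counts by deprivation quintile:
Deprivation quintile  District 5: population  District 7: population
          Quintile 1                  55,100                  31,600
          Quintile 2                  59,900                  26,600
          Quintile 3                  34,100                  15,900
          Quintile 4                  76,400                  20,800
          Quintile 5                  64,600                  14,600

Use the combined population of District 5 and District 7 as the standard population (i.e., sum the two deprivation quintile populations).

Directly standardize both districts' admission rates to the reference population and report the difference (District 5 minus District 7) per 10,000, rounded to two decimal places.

-3.29

Combined standard total = 399,600; weights = 0.2170, 0.2165, 0.1251, 0.2432, 0.1982.
District 5: 0.2170×27.13 + 0.2165×18.86 + 0.1251×27.34 + 0.2432×20.05 + 0.1982×23.20 = 22.8650 per 10,000.
District 7: 0.2170×36.26 + 0.2165×18.30 + 0.1251×29.75 + 0.2432×18.24 + 0.1982×31.10 = 26.1518 per 10,000.
Difference = 22.8650 − 26.1518 = -3.2867.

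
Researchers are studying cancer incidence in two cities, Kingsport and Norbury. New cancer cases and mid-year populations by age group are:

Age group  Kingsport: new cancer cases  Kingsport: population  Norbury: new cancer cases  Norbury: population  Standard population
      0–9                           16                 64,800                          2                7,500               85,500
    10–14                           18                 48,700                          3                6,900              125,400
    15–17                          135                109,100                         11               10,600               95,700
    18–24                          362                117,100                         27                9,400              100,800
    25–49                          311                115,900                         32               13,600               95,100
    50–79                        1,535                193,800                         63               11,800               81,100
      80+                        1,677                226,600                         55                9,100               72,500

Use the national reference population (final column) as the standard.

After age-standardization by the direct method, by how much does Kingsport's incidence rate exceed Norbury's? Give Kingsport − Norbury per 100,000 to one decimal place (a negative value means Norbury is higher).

56.5

Age-specific rates per 100,000 for Kingsport: 24.69, 36.96, 123.74, 309.14, 268.33, 792.05, 740.07.
For Norbury: 26.67, 43.48, 103.77, 287.23, 235.29, 533.90, 604.40.
Standard total = 656,100; weights = 0.1303, 0.1911, 0.1459, 0.1536, 0.1449, 0.1236, 0.1105.
Kingsport: 0.1303×24.69 + 0.1911×36.96 + 0.1459×123.74 + 0.1536×309.14 + 0.1449×268.33 + 0.1236×792.05 + 0.1105×740.07 = 294.4037 per 100,000.
Norbury: 0.1303×26.67 + 0.1911×43.48 + 0.1459×103.77 + 0.1536×287.23 + 0.1449×235.29 + 0.1236×533.90 + 0.1105×604.40 = 237.9375 per 100,000.
Difference = 294.4037 − 237.9375 = 56.4662.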